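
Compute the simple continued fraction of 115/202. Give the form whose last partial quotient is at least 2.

115 = 0*202 + 115
202 = 1*115 + 87
115 = 1*87 + 28
87 = 3*28 + 3
28 = 9*3 + 1
3 = 3*1 + 0  (stop)
So 115/202 = [0; 1, 1, 3, 9, 3].

[0; 1, 1, 3, 9, 3]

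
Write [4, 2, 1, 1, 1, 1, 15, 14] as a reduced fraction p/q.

12517/2855

Using pₖ = aₖpₖ₋₁ + pₖ₋₂ and qₖ = aₖqₖ₋₁ + qₖ₋₂:
  k=0: a=4, p=4, q=1
  k=1: a=2, p=9, q=2
  k=2: a=1, p=13, q=3
  k=3: a=1, p=22, q=5
  k=4: a=1, p=35, q=8
  k=5: a=1, p=57, q=13
  k=6: a=15, p=890, q=203
  k=7: a=14, p=12517, q=2855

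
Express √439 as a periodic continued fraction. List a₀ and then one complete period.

[20; 1, 19, 1, 40]

a₀ = ⌊√439⌋ = 20.
With m₀=0, d₀=1 and mₖ₊₁ = dₖaₖ − mₖ, dₖ₊₁ = (n − mₖ₊₁²)/dₖ, aₖ₊₁ = ⌊(a₀+mₖ₊₁)/dₖ₊₁⌋:
  k=1: m=20, d=39, a=1
  k=2: m=19, d=2, a=19
  k=3: m=19, d=39, a=1
  k=4: m=20, d=1, a=40
d=1 and a=2a₀=40 at k=4, so the next step gives (m, d) = (20, 39) again — its k=1 value — and the period has length 4.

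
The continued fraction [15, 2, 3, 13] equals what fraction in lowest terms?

Fold from the inside: start with 13/1.
  3 + 1/13 = 40/13
  2 + 13/40 = 93/40
  15 + 40/93 = 1435/93

1435/93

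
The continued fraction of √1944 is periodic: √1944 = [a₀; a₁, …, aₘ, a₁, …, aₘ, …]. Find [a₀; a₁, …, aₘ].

a₀ = ⌊√1944⌋ = 44.
With m₀=0, d₀=1 and mₖ₊₁ = dₖaₖ − mₖ, dₖ₊₁ = (n − mₖ₊₁²)/dₖ, aₖ₊₁ = ⌊(a₀+mₖ₊₁)/dₖ₊₁⌋:
  k=1: m=44, d=8, a=11
  k=2: m=44, d=1, a=88
d=1 and a=2a₀=88 at k=2, so the next step gives (m, d) = (44, 8) again — its k=1 value — and the period has length 2.

[44; 11, 88]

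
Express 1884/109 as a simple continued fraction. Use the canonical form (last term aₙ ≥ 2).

1884 = 17·109 + 31
109 = 3·31 + 16
31 = 1·16 + 15
16 = 1·15 + 1
15 = 15·1 + 0  (stop)
So 1884/109 = [17; 3, 1, 1, 15].

[17; 3, 1, 1, 15]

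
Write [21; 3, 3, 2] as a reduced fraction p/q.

Using pₖ = aₖpₖ₋₁ + pₖ₋₂ and qₖ = aₖqₖ₋₁ + qₖ₋₂:
  k=0: a=21, p=21, q=1
  k=1: a=3, p=64, q=3
  k=2: a=3, p=213, q=10
  k=3: a=2, p=490, q=23

490/23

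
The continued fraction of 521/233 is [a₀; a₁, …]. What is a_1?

521 = 2·233 + 55   →  a_0 = 2
233 = 4·55 + 13   →  a_1 = 4

4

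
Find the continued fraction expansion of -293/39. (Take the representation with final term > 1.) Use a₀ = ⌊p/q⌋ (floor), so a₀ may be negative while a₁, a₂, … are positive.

[-8; 2, 19]

-293 = -8×39 + 19
39 = 2×19 + 1
19 = 19×1 + 0  (stop)
So -293/39 = [-8; 2, 19].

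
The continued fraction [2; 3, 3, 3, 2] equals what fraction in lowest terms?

175/76

Using pₖ = aₖpₖ₋₁ + pₖ₋₂ and qₖ = aₖqₖ₋₁ + qₖ₋₂:
  k=0: a=2, p=2, q=1
  k=1: a=3, p=7, q=3
  k=2: a=3, p=23, q=10
  k=3: a=3, p=76, q=33
  k=4: a=2, p=175, q=76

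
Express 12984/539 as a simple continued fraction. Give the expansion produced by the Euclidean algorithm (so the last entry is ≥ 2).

12984 = 24*539 + 48
539 = 11*48 + 11
48 = 4*11 + 4
11 = 2*4 + 3
4 = 1*3 + 1
3 = 3*1 + 0  (stop)
So 12984/539 = [24; 11, 4, 2, 1, 3].

[24; 11, 4, 2, 1, 3]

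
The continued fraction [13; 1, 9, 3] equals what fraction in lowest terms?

431/31

Using pₖ = aₖpₖ₋₁ + pₖ₋₂ and qₖ = aₖqₖ₋₁ + qₖ₋₂:
  k=0: a=13, p=13, q=1
  k=1: a=1, p=14, q=1
  k=2: a=9, p=139, q=10
  k=3: a=3, p=431, q=31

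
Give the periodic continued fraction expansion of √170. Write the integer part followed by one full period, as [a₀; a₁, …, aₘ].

a₀ = ⌊√170⌋ = 13.
With m₀=0, d₀=1 and mₖ₊₁ = dₖaₖ − mₖ, dₖ₊₁ = (n − mₖ₊₁²)/dₖ, aₖ₊₁ = ⌊(a₀+mₖ₊₁)/dₖ₊₁⌋:
  k=1: m=13, d=1, a=26
d=1 and a=2a₀=26 at k=1, so the next step gives (m, d) = (13, 1) again — its k=1 value — and the period has length 1.

[13; 26]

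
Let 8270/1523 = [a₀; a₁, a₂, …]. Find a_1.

2

8270 = 5·1523 + 655   →  a_0 = 5
1523 = 2·655 + 213   →  a_1 = 2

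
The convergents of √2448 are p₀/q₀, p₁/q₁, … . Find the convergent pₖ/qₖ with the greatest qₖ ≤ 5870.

214385/4333

√2448 = [49; 2, 10, 2, 98, …] (period length 4).
Convergents:
  p_0/q_0 = 49/1
  p_1/q_1 = 99/2
  p_2/q_2 = 1039/21
  p_3/q_3 = 2177/44
  p_4/q_4 = 214385/4333
  p_5/q_5 = 430947/8710
q_4 = 4333 ≤ 5870 < 8710 = q_5, so the answer is 214385/4333.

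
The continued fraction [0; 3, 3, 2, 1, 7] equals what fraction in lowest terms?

Using pₖ = aₖpₖ₋₁ + pₖ₋₂ and qₖ = aₖqₖ₋₁ + qₖ₋₂:
  k=0: a=0, p=0, q=1
  k=1: a=3, p=1, q=3
  k=2: a=3, p=3, q=10
  k=3: a=2, p=7, q=23
  k=4: a=1, p=10, q=33
  k=5: a=7, p=77, q=254

77/254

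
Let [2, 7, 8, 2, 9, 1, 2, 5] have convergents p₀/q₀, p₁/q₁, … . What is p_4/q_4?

Using pₖ = aₖpₖ₋₁ + pₖ₋₂, qₖ = aₖqₖ₋₁ + qₖ₋₂ (with p₋₁=1, p₋₂=0, q₋₁=0, q₋₂=1):
  k=0: a=2, p=2, q=1
  k=1: a=7, p=15, q=7
  k=2: a=8, p=122, q=57
  k=3: a=2, p=259, q=121
  k=4: a=9, p=2453, q=1146

2453/1146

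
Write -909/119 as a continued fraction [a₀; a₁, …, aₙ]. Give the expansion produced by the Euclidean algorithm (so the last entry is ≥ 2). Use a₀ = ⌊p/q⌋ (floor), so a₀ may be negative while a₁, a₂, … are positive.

-909 = -8*119 + 43
119 = 2*43 + 33
43 = 1*33 + 10
33 = 3*10 + 3
10 = 3*3 + 1
3 = 3*1 + 0  (stop)
So -909/119 = [-8; 2, 1, 3, 3, 3].

[-8; 2, 1, 3, 3, 3]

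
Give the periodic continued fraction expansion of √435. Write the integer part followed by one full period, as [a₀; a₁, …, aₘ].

a₀ = ⌊√435⌋ = 20.
With m₀=0, d₀=1 and mₖ₊₁ = dₖaₖ − mₖ, dₖ₊₁ = (n − mₖ₊₁²)/dₖ, aₖ₊₁ = ⌊(a₀+mₖ₊₁)/dₖ₊₁⌋:
  k=1: m=20, d=35, a=1
  k=2: m=15, d=6, a=5
  k=3: m=15, d=35, a=1
  k=4: m=20, d=1, a=40
d=1 and a=2a₀=40 at k=4, so the next step gives (m, d) = (20, 35) again — its k=1 value — and the period has length 4.

[20; 1, 5, 1, 40]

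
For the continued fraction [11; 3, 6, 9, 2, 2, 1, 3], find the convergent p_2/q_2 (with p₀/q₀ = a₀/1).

Using pₖ = aₖpₖ₋₁ + pₖ₋₂, qₖ = aₖqₖ₋₁ + qₖ₋₂ (with p₋₁=1, p₋₂=0, q₋₁=0, q₋₂=1):
  k=0: a=11, p=11, q=1
  k=1: a=3, p=34, q=3
  k=2: a=6, p=215, q=19

215/19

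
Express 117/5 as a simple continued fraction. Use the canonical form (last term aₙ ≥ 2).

[23; 2, 2]

117 = 23*5 + 2
5 = 2*2 + 1
2 = 2*1 + 0  (stop)
So 117/5 = [23; 2, 2].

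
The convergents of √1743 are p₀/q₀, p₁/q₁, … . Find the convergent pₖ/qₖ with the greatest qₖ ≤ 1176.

41791/1001

√1743 = [41; 1, 2, 1, 82, …] (period length 4).
Convergents:
  p_0/q_0 = 41/1
  p_1/q_1 = 42/1
  p_2/q_2 = 125/3
  p_3/q_3 = 167/4
  p_4/q_4 = 13819/331
  p_5/q_5 = 13986/335
  p_6/q_6 = 41791/1001
  p_7/q_7 = 55777/1336
q_6 = 1001 ≤ 1176 < 1336 = q_7, so the answer is 41791/1001.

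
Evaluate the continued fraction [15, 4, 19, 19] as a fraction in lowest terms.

22367/1467

Fold from the inside: start with 19/1.
  19 + 1/19 = 362/19
  4 + 19/362 = 1467/362
  15 + 362/1467 = 22367/1467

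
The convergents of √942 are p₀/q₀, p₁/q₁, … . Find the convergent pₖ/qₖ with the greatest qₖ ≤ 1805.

√942 = [30; 1, 2, 4, 20, 4, 2, 1, 60, …] (period length 8).
Convergents:
  p_0/q_0 = 30/1
  p_1/q_1 = 31/1
  p_2/q_2 = 92/3
  p_3/q_3 = 399/13
  p_4/q_4 = 8072/263
  p_5/q_5 = 32687/1065
  p_6/q_6 = 73446/2393
q_5 = 1065 ≤ 1805 < 2393 = q_6, so the answer is 32687/1065.

32687/1065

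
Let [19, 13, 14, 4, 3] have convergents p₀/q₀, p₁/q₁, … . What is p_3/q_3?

14212/745

Using pₖ = aₖpₖ₋₁ + pₖ₋₂, qₖ = aₖqₖ₋₁ + qₖ₋₂ (with p₋₁=1, p₋₂=0, q₋₁=0, q₋₂=1):
  k=0: a=19, p=19, q=1
  k=1: a=13, p=248, q=13
  k=2: a=14, p=3491, q=183
  k=3: a=4, p=14212, q=745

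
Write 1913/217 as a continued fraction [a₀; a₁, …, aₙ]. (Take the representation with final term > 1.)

[8; 1, 4, 2, 2, 1, 5]

1913 = 8×217 + 177
217 = 1×177 + 40
177 = 4×40 + 17
40 = 2×17 + 6
17 = 2×6 + 5
6 = 1×5 + 1
5 = 5×1 + 0  (stop)
So 1913/217 = [8; 1, 4, 2, 2, 1, 5].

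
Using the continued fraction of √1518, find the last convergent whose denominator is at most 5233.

√1518 = [38; 1, 24, 1, 76, …] (period length 4).
Convergents:
  p_0/q_0 = 38/1
  p_1/q_1 = 39/1
  p_2/q_2 = 974/25
  p_3/q_3 = 1013/26
  p_4/q_4 = 77962/2001
  p_5/q_5 = 78975/2027
  p_6/q_6 = 1973362/50649
q_5 = 2027 ≤ 5233 < 50649 = q_6, so the answer is 78975/2027.

78975/2027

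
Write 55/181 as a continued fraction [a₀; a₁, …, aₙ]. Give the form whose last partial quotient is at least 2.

55 = 0×181 + 55
181 = 3×55 + 16
55 = 3×16 + 7
16 = 2×7 + 2
7 = 3×2 + 1
2 = 2×1 + 0  (stop)
So 55/181 = [0; 3, 3, 2, 3, 2].

[0; 3, 3, 2, 3, 2]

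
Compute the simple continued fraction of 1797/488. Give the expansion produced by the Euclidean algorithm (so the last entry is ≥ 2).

[3; 1, 2, 6, 1, 2, 1, 5]

1797 = 3·488 + 333
488 = 1·333 + 155
333 = 2·155 + 23
155 = 6·23 + 17
23 = 1·17 + 6
17 = 2·6 + 5
6 = 1·5 + 1
5 = 5·1 + 0  (stop)
So 1797/488 = [3; 1, 2, 6, 1, 2, 1, 5].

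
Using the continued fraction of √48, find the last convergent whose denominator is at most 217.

1351/195

√48 = [6; 1, 12, …] (period length 2).
Convergents:
  p_0/q_0 = 6/1
  p_1/q_1 = 7/1
  p_2/q_2 = 90/13
  p_3/q_3 = 97/14
  p_4/q_4 = 1254/181
  p_5/q_5 = 1351/195
  p_6/q_6 = 17466/2521
q_5 = 195 ≤ 217 < 2521 = q_6, so the answer is 1351/195.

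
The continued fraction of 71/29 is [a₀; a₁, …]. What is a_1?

2

71 = 2·29 + 13   →  a_0 = 2
29 = 2·13 + 3   →  a_1 = 2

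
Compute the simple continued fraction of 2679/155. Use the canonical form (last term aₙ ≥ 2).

[17; 3, 1, 1, 10, 2]

2679 = 17·155 + 44
155 = 3·44 + 23
44 = 1·23 + 21
23 = 1·21 + 2
21 = 10·2 + 1
2 = 2·1 + 0  (stop)
So 2679/155 = [17; 3, 1, 1, 10, 2].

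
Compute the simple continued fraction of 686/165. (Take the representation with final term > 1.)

686 = 4·165 + 26
165 = 6·26 + 9
26 = 2·9 + 8
9 = 1·8 + 1
8 = 8·1 + 0  (stop)
So 686/165 = [4; 6, 2, 1, 8].

[4; 6, 2, 1, 8]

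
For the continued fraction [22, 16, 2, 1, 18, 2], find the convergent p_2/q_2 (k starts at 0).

Using pₖ = aₖpₖ₋₁ + pₖ₋₂, qₖ = aₖqₖ₋₁ + qₖ₋₂ (with p₋₁=1, p₋₂=0, q₋₁=0, q₋₂=1):
  k=0: a=22, p=22, q=1
  k=1: a=16, p=353, q=16
  k=2: a=2, p=728, q=33

728/33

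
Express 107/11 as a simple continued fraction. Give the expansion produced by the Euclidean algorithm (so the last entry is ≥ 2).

[9; 1, 2, 1, 2]

107 = 9·11 + 8
11 = 1·8 + 3
8 = 2·3 + 2
3 = 1·2 + 1
2 = 2·1 + 0  (stop)
So 107/11 = [9; 1, 2, 1, 2].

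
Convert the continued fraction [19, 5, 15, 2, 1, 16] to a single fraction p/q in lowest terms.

74582/3885

Fold from the inside: start with 16/1.
  1 + 1/16 = 17/16
  2 + 16/17 = 50/17
  15 + 17/50 = 767/50
  5 + 50/767 = 3885/767
  19 + 767/3885 = 74582/3885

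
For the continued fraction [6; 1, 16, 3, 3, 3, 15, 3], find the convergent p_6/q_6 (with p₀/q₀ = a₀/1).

60661/8738

Using pₖ = aₖpₖ₋₁ + pₖ₋₂, qₖ = aₖqₖ₋₁ + qₖ₋₂ (with p₋₁=1, p₋₂=0, q₋₁=0, q₋₂=1):
  k=0: a=6, p=6, q=1
  k=1: a=1, p=7, q=1
  k=2: a=16, p=118, q=17
  k=3: a=3, p=361, q=52
  k=4: a=3, p=1201, q=173
  k=5: a=3, p=3964, q=571
  k=6: a=15, p=60661, q=8738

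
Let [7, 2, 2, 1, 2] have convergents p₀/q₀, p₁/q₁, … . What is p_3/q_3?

52/7

Using pₖ = aₖpₖ₋₁ + pₖ₋₂, qₖ = aₖqₖ₋₁ + qₖ₋₂ (with p₋₁=1, p₋₂=0, q₋₁=0, q₋₂=1):
  k=0: a=7, p=7, q=1
  k=1: a=2, p=15, q=2
  k=2: a=2, p=37, q=5
  k=3: a=1, p=52, q=7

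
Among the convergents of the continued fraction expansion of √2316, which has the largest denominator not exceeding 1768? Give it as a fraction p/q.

√2316 = [48; 8, 96, …] (period length 2).
Convergents:
  p_0/q_0 = 48/1
  p_1/q_1 = 385/8
  p_2/q_2 = 37008/769
  p_3/q_3 = 296449/6160
q_2 = 769 ≤ 1768 < 6160 = q_3, so the answer is 37008/769.

37008/769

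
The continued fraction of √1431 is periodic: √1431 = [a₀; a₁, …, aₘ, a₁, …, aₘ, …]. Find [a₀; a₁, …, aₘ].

[37; 1, 4, 1, 4, 1, 74]

a₀ = ⌊√1431⌋ = 37.
With m₀=0, d₀=1 and mₖ₊₁ = dₖaₖ − mₖ, dₖ₊₁ = (n − mₖ₊₁²)/dₖ, aₖ₊₁ = ⌊(a₀+mₖ₊₁)/dₖ₊₁⌋:
  k=1: m=37, d=62, a=1
  k=2: m=25, d=13, a=4
  k=3: m=27, d=54, a=1
  k=4: m=27, d=13, a=4
  k=5: m=25, d=62, a=1
  k=6: m=37, d=1, a=74
d=1 and a=2a₀=74 at k=6, so the next step gives (m, d) = (37, 62) again — its k=1 value — and the period has length 6.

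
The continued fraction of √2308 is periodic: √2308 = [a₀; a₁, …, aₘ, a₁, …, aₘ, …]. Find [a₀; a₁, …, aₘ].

a₀ = ⌊√2308⌋ = 48.
With m₀=0, d₀=1 and mₖ₊₁ = dₖaₖ − mₖ, dₖ₊₁ = (n − mₖ₊₁²)/dₖ, aₖ₊₁ = ⌊(a₀+mₖ₊₁)/dₖ₊₁⌋:
  k=1: m=48, d=4, a=24
  k=2: m=48, d=1, a=96
d=1 and a=2a₀=96 at k=2, so the next step gives (m, d) = (48, 4) again — its k=1 value — and the period has length 2.

[48; 24, 96]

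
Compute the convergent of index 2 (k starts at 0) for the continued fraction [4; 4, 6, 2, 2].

Using pₖ = aₖpₖ₋₁ + pₖ₋₂, qₖ = aₖqₖ₋₁ + qₖ₋₂ (with p₋₁=1, p₋₂=0, q₋₁=0, q₋₂=1):
  k=0: a=4, p=4, q=1
  k=1: a=4, p=17, q=4
  k=2: a=6, p=106, q=25

106/25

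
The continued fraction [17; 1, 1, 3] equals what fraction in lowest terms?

Fold from the inside: start with 3/1.
  1 + 1/3 = 4/3
  1 + 3/4 = 7/4
  17 + 4/7 = 123/7

123/7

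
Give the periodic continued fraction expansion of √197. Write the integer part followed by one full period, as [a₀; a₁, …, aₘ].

[14; 28]

a₀ = ⌊√197⌋ = 14.
With m₀=0, d₀=1 and mₖ₊₁ = dₖaₖ − mₖ, dₖ₊₁ = (n − mₖ₊₁²)/dₖ, aₖ₊₁ = ⌊(a₀+mₖ₊₁)/dₖ₊₁⌋:
  k=1: m=14, d=1, a=28
d=1 and a=2a₀=28 at k=1, so the next step gives (m, d) = (14, 1) again — its k=1 value — and the period has length 1.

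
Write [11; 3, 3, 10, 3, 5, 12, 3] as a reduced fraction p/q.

Fold from the inside: start with 3/1.
  12 + 1/3 = 37/3
  5 + 3/37 = 188/37
  3 + 37/188 = 601/188
  10 + 188/601 = 6198/601
  3 + 601/6198 = 19195/6198
  3 + 6198/19195 = 63783/19195
  11 + 19195/63783 = 720808/63783

720808/63783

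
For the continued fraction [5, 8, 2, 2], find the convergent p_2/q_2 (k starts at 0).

Using pₖ = aₖpₖ₋₁ + pₖ₋₂, qₖ = aₖqₖ₋₁ + qₖ₋₂ (with p₋₁=1, p₋₂=0, q₋₁=0, q₋₂=1):
  k=0: a=5, p=5, q=1
  k=1: a=8, p=41, q=8
  k=2: a=2, p=87, q=17

87/17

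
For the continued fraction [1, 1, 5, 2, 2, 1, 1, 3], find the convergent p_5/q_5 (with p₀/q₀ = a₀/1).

Using pₖ = aₖpₖ₋₁ + pₖ₋₂, qₖ = aₖqₖ₋₁ + qₖ₋₂ (with p₋₁=1, p₋₂=0, q₋₁=0, q₋₂=1):
  k=0: a=1, p=1, q=1
  k=1: a=1, p=2, q=1
  k=2: a=5, p=11, q=6
  k=3: a=2, p=24, q=13
  k=4: a=2, p=59, q=32
  k=5: a=1, p=83, q=45

83/45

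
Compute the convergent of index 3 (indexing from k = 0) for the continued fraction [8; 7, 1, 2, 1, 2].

Using pₖ = aₖpₖ₋₁ + pₖ₋₂, qₖ = aₖqₖ₋₁ + qₖ₋₂ (with p₋₁=1, p₋₂=0, q₋₁=0, q₋₂=1):
  k=0: a=8, p=8, q=1
  k=1: a=7, p=57, q=7
  k=2: a=1, p=65, q=8
  k=3: a=2, p=187, q=23

187/23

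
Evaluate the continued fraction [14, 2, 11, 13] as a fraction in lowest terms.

4358/301

Using pₖ = aₖpₖ₋₁ + pₖ₋₂ and qₖ = aₖqₖ₋₁ + qₖ₋₂:
  k=0: a=14, p=14, q=1
  k=1: a=2, p=29, q=2
  k=2: a=11, p=333, q=23
  k=3: a=13, p=4358, q=301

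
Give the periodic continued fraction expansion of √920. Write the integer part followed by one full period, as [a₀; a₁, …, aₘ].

a₀ = ⌊√920⌋ = 30.

[30; 3, 60]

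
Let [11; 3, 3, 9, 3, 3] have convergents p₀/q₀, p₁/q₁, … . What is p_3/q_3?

Using pₖ = aₖpₖ₋₁ + pₖ₋₂, qₖ = aₖqₖ₋₁ + qₖ₋₂ (with p₋₁=1, p₋₂=0, q₋₁=0, q₋₂=1):
  k=0: a=11, p=11, q=1
  k=1: a=3, p=34, q=3
  k=2: a=3, p=113, q=10
  k=3: a=9, p=1051, q=93

1051/93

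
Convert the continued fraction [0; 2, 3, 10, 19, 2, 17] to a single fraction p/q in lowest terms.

21247/49349

Fold from the inside: start with 17/1.
  2 + 1/17 = 35/17
  19 + 17/35 = 682/35
  10 + 35/682 = 6855/682
  3 + 682/6855 = 21247/6855
  2 + 6855/21247 = 49349/21247
  0 + 21247/49349 = 21247/49349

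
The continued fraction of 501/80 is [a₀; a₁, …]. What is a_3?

501 = 6·80 + 21   →  a_0 = 6
80 = 3·21 + 17   →  a_1 = 3
21 = 1·17 + 4   →  a_2 = 1
17 = 4·4 + 1   →  a_3 = 4

4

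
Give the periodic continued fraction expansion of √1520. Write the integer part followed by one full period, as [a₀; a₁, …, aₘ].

a₀ = ⌊√1520⌋ = 38.
With m₀=0, d₀=1 and mₖ₊₁ = dₖaₖ − mₖ, dₖ₊₁ = (n − mₖ₊₁²)/dₖ, aₖ₊₁ = ⌊(a₀+mₖ₊₁)/dₖ₊₁⌋:
  k=1: m=38, d=76, a=1
  k=2: m=38, d=1, a=76
d=1 and a=2a₀=76 at k=2, so the next step gives (m, d) = (38, 76) again — its k=1 value — and the period has length 2.

[38; 1, 76]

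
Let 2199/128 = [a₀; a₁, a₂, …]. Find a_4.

2199 = 17·128 + 23   →  a_0 = 17
128 = 5·23 + 13   →  a_1 = 5
23 = 1·13 + 10   →  a_2 = 1
13 = 1·10 + 3   →  a_3 = 1
10 = 3·3 + 1   →  a_4 = 3

3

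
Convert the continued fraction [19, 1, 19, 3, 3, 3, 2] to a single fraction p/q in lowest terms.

Using pₖ = aₖpₖ₋₁ + pₖ₋₂ and qₖ = aₖqₖ₋₁ + qₖ₋₂:
  k=0: a=19, p=19, q=1
  k=1: a=1, p=20, q=1
  k=2: a=19, p=399, q=20
  k=3: a=3, p=1217, q=61
  k=4: a=3, p=4050, q=203
  k=5: a=3, p=13367, q=670
  k=6: a=2, p=30784, q=1543

30784/1543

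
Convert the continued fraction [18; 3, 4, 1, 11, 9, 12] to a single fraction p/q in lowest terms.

Fold from the inside: start with 12/1.
  9 + 1/12 = 109/12
  11 + 12/109 = 1211/109
  1 + 109/1211 = 1320/1211
  4 + 1211/1320 = 6491/1320
  3 + 1320/6491 = 20793/6491
  18 + 6491/20793 = 380765/20793

380765/20793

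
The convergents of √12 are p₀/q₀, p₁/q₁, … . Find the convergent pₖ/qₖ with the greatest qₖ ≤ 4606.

√12 = [3; 2, 6, …] (period length 2).
Convergents:
  p_0/q_0 = 3/1
  p_1/q_1 = 7/2
  p_2/q_2 = 45/13
  p_3/q_3 = 97/28
  p_4/q_4 = 627/181
  p_5/q_5 = 1351/390
  p_6/q_6 = 8733/2521
  p_7/q_7 = 18817/5432
q_6 = 2521 ≤ 4606 < 5432 = q_7, so the answer is 8733/2521.

8733/2521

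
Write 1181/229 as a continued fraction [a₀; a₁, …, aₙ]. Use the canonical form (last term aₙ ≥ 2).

[5; 6, 2, 1, 3, 3]

1181 = 5×229 + 36
229 = 6×36 + 13
36 = 2×13 + 10
13 = 1×10 + 3
10 = 3×3 + 1
3 = 3×1 + 0  (stop)
So 1181/229 = [5; 6, 2, 1, 3, 3].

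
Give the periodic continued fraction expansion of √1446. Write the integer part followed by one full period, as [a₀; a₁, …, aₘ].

[38; 38, 76]

a₀ = ⌊√1446⌋ = 38.
With m₀=0, d₀=1 and mₖ₊₁ = dₖaₖ − mₖ, dₖ₊₁ = (n − mₖ₊₁²)/dₖ, aₖ₊₁ = ⌊(a₀+mₖ₊₁)/dₖ₊₁⌋:
  k=1: m=38, d=2, a=38
  k=2: m=38, d=1, a=76
d=1 and a=2a₀=76 at k=2, so the next step gives (m, d) = (38, 2) again — its k=1 value — and the period has length 2.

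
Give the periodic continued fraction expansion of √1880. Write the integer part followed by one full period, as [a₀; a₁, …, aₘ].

[43; 2, 1, 3, 1, 2, 86]

a₀ = ⌊√1880⌋ = 43.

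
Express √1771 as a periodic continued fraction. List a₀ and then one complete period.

[42; 12, 84]

a₀ = ⌊√1771⌋ = 42.
With m₀=0, d₀=1 and mₖ₊₁ = dₖaₖ − mₖ, dₖ₊₁ = (n − mₖ₊₁²)/dₖ, aₖ₊₁ = ⌊(a₀+mₖ₊₁)/dₖ₊₁⌋:
  k=1: m=42, d=7, a=12
  k=2: m=42, d=1, a=84
d=1 and a=2a₀=84 at k=2, so the next step gives (m, d) = (42, 7) again — its k=1 value — and the period has length 2.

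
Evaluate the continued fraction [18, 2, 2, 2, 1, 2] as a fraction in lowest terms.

Using pₖ = aₖpₖ₋₁ + pₖ₋₂ and qₖ = aₖqₖ₋₁ + qₖ₋₂:
  k=0: a=18, p=18, q=1
  k=1: a=2, p=37, q=2
  k=2: a=2, p=92, q=5
  k=3: a=2, p=221, q=12
  k=4: a=1, p=313, q=17
  k=5: a=2, p=847, q=46

847/46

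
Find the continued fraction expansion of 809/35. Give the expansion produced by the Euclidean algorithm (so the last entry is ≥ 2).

[23; 8, 1, 3]

809 = 23×35 + 4
35 = 8×4 + 3
4 = 1×3 + 1
3 = 3×1 + 0  (stop)
So 809/35 = [23; 8, 1, 3].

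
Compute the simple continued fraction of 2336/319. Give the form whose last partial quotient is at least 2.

[7; 3, 10, 3, 3]

2336 = 7·319 + 103
319 = 3·103 + 10
103 = 10·10 + 3
10 = 3·3 + 1
3 = 3·1 + 0  (stop)
So 2336/319 = [7; 3, 10, 3, 3].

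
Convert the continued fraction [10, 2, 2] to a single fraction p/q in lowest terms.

Using pₖ = aₖpₖ₋₁ + pₖ₋₂ and qₖ = aₖqₖ₋₁ + qₖ₋₂:
  k=0: a=10, p=10, q=1
  k=1: a=2, p=21, q=2
  k=2: a=2, p=52, q=5

52/5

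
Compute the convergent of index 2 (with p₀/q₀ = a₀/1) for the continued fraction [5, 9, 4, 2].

Using pₖ = aₖpₖ₋₁ + pₖ₋₂, qₖ = aₖqₖ₋₁ + qₖ₋₂ (with p₋₁=1, p₋₂=0, q₋₁=0, q₋₂=1):
  k=0: a=5, p=5, q=1
  k=1: a=9, p=46, q=9
  k=2: a=4, p=189, q=37

189/37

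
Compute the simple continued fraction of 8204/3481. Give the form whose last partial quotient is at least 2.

[2; 2, 1, 4, 14, 2, 2, 3]

8204 = 2×3481 + 1242
3481 = 2×1242 + 997
1242 = 1×997 + 245
997 = 4×245 + 17
245 = 14×17 + 7
17 = 2×7 + 3
7 = 2×3 + 1
3 = 3×1 + 0  (stop)
So 8204/3481 = [2; 2, 1, 4, 14, 2, 2, 3].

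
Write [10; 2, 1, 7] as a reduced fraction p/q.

Using pₖ = aₖpₖ₋₁ + pₖ₋₂ and qₖ = aₖqₖ₋₁ + qₖ₋₂:
  k=0: a=10, p=10, q=1
  k=1: a=2, p=21, q=2
  k=2: a=1, p=31, q=3
  k=3: a=7, p=238, q=23

238/23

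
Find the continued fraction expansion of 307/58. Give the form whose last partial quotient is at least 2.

[5; 3, 2, 2, 3]

307 = 5*58 + 17
58 = 3*17 + 7
17 = 2*7 + 3
7 = 2*3 + 1
3 = 3*1 + 0  (stop)
So 307/58 = [5; 3, 2, 2, 3].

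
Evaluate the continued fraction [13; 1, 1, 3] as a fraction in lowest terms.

Using pₖ = aₖpₖ₋₁ + pₖ₋₂ and qₖ = aₖqₖ₋₁ + qₖ₋₂:
  k=0: a=13, p=13, q=1
  k=1: a=1, p=14, q=1
  k=2: a=1, p=27, q=2
  k=3: a=3, p=95, q=7

95/7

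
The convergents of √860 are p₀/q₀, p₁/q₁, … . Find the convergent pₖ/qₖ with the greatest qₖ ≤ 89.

√860 = [29; 3, 14, 3, 58, …] (period length 4).
Convergents:
  p_0/q_0 = 29/1
  p_1/q_1 = 88/3
  p_2/q_2 = 1261/43
  p_3/q_3 = 3871/132
q_2 = 43 ≤ 89 < 132 = q_3, so the answer is 1261/43.

1261/43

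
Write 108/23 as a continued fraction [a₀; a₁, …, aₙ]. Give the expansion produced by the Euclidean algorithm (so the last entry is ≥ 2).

[4; 1, 2, 3, 2]

108 = 4×23 + 16
23 = 1×16 + 7
16 = 2×7 + 2
7 = 3×2 + 1
2 = 2×1 + 0  (stop)
So 108/23 = [4; 1, 2, 3, 2].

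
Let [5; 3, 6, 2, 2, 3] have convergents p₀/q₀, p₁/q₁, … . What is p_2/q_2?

Using pₖ = aₖpₖ₋₁ + pₖ₋₂, qₖ = aₖqₖ₋₁ + qₖ₋₂ (with p₋₁=1, p₋₂=0, q₋₁=0, q₋₂=1):
  k=0: a=5, p=5, q=1
  k=1: a=3, p=16, q=3
  k=2: a=6, p=101, q=19

101/19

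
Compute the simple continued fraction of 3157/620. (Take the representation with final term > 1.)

[5; 10, 1, 7, 7]

3157 = 5×620 + 57
620 = 10×57 + 50
57 = 1×50 + 7
50 = 7×7 + 1
7 = 7×1 + 0  (stop)
So 3157/620 = [5; 10, 1, 7, 7].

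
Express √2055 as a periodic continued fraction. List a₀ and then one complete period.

a₀ = ⌊√2055⌋ = 45.
With m₀=0, d₀=1 and mₖ₊₁ = dₖaₖ − mₖ, dₖ₊₁ = (n − mₖ₊₁²)/dₖ, aₖ₊₁ = ⌊(a₀+mₖ₊₁)/dₖ₊₁⌋:
  k=1: m=45, d=30, a=3
  k=2: m=45, d=1, a=90
d=1 and a=2a₀=90 at k=2, so the next step gives (m, d) = (45, 30) again — its k=1 value — and the period has length 2.

[45; 3, 90]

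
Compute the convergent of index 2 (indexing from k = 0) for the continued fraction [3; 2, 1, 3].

10/3

Using pₖ = aₖpₖ₋₁ + pₖ₋₂, qₖ = aₖqₖ₋₁ + qₖ₋₂ (with p₋₁=1, p₋₂=0, q₋₁=0, q₋₂=1):
  k=0: a=3, p=3, q=1
  k=1: a=2, p=7, q=2
  k=2: a=1, p=10, q=3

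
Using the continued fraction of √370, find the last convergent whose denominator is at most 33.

√370 = [19; 4, 4, 38, …] (period length 3).
Convergents:
  p_0/q_0 = 19/1
  p_1/q_1 = 77/4
  p_2/q_2 = 327/17
  p_3/q_3 = 12503/650
q_2 = 17 ≤ 33 < 650 = q_3, so the answer is 327/17.

327/17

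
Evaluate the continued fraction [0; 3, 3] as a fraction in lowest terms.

Fold from the inside: start with 3/1.
  3 + 1/3 = 10/3
  0 + 3/10 = 3/10

3/10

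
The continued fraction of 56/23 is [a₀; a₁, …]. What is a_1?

2

56 = 2·23 + 10   →  a_0 = 2
23 = 2·10 + 3   →  a_1 = 2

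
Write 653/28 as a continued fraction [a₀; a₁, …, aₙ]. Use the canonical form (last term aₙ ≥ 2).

[23; 3, 9]

653 = 23*28 + 9
28 = 3*9 + 1
9 = 9*1 + 0  (stop)
So 653/28 = [23; 3, 9].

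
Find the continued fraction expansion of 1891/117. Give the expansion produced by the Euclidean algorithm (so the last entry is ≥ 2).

1891 = 16*117 + 19
117 = 6*19 + 3
19 = 6*3 + 1
3 = 3*1 + 0  (stop)
So 1891/117 = [16; 6, 6, 3].

[16; 6, 6, 3]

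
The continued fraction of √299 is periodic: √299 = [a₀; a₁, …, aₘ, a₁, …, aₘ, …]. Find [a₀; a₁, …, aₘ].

a₀ = ⌊√299⌋ = 17.
With m₀=0, d₀=1 and mₖ₊₁ = dₖaₖ − mₖ, dₖ₊₁ = (n − mₖ₊₁²)/dₖ, aₖ₊₁ = ⌊(a₀+mₖ₊₁)/dₖ₊₁⌋:
  k=1: m=17, d=10, a=3
  k=2: m=13, d=13, a=2
  k=3: m=13, d=10, a=3
  k=4: m=17, d=1, a=34
d=1 and a=2a₀=34 at k=4, so the next step gives (m, d) = (17, 10) again — its k=1 value — and the period has length 4.

[17; 3, 2, 3, 34]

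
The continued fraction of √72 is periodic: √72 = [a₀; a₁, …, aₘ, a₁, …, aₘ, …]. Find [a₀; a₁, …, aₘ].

[8; 2, 16]

a₀ = ⌊√72⌋ = 8.
With m₀=0, d₀=1 and mₖ₊₁ = dₖaₖ − mₖ, dₖ₊₁ = (n − mₖ₊₁²)/dₖ, aₖ₊₁ = ⌊(a₀+mₖ₊₁)/dₖ₊₁⌋:
  k=1: m=8, d=8, a=2
  k=2: m=8, d=1, a=16
d=1 and a=2a₀=16 at k=2, so the next step gives (m, d) = (8, 8) again — its k=1 value — and the period has length 2.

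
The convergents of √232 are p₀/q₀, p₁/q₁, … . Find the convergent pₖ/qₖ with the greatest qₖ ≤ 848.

4539/298

√232 = [15; 4, 3, 7, 3, 4, 30, …] (period length 6).
Convergents:
  p_0/q_0 = 15/1
  p_1/q_1 = 61/4
  p_2/q_2 = 198/13
  p_3/q_3 = 1447/95
  p_4/q_4 = 4539/298
  p_5/q_5 = 19603/1287
q_4 = 298 ≤ 848 < 1287 = q_5, so the answer is 4539/298.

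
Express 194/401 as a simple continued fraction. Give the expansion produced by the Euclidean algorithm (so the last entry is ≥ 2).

[0; 2, 14, 1, 12]

194 = 0*401 + 194
401 = 2*194 + 13
194 = 14*13 + 12
13 = 1*12 + 1
12 = 12*1 + 0  (stop)
So 194/401 = [0; 2, 14, 1, 12].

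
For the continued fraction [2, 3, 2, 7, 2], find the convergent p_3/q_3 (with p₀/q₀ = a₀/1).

119/52

Using pₖ = aₖpₖ₋₁ + pₖ₋₂, qₖ = aₖqₖ₋₁ + qₖ₋₂ (with p₋₁=1, p₋₂=0, q₋₁=0, q₋₂=1):
  k=0: a=2, p=2, q=1
  k=1: a=3, p=7, q=3
  k=2: a=2, p=16, q=7
  k=3: a=7, p=119, q=52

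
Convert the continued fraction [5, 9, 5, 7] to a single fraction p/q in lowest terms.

Fold from the inside: start with 7/1.
  5 + 1/7 = 36/7
  9 + 7/36 = 331/36
  5 + 36/331 = 1691/331

1691/331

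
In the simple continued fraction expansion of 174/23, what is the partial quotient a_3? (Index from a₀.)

3

174 = 7·23 + 13   →  a_0 = 7
23 = 1·13 + 10   →  a_1 = 1
13 = 1·10 + 3   →  a_2 = 1
10 = 3·3 + 1   →  a_3 = 3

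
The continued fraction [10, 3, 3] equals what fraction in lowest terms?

Using pₖ = aₖpₖ₋₁ + pₖ₋₂ and qₖ = aₖqₖ₋₁ + qₖ₋₂:
  k=0: a=10, p=10, q=1
  k=1: a=3, p=31, q=3
  k=2: a=3, p=103, q=10

103/10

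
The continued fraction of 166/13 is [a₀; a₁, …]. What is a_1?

166 = 12·13 + 10   →  a_0 = 12
13 = 1·10 + 3   →  a_1 = 1

1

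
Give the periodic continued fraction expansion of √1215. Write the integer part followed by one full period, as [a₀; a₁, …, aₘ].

[34; 1, 5, 1, 68]

a₀ = ⌊√1215⌋ = 34.
With m₀=0, d₀=1 and mₖ₊₁ = dₖaₖ − mₖ, dₖ₊₁ = (n − mₖ₊₁²)/dₖ, aₖ₊₁ = ⌊(a₀+mₖ₊₁)/dₖ₊₁⌋:
  k=1: m=34, d=59, a=1
  k=2: m=25, d=10, a=5
  k=3: m=25, d=59, a=1
  k=4: m=34, d=1, a=68
d=1 and a=2a₀=68 at k=4, so the next step gives (m, d) = (34, 59) again — its k=1 value — and the period has length 4.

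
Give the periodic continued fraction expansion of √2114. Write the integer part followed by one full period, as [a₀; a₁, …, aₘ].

a₀ = ⌊√2114⌋ = 45.
With m₀=0, d₀=1 and mₖ₊₁ = dₖaₖ − mₖ, dₖ₊₁ = (n − mₖ₊₁²)/dₖ, aₖ₊₁ = ⌊(a₀+mₖ₊₁)/dₖ₊₁⌋:
  k=1: m=45, d=89, a=1
  k=2: m=44, d=2, a=44
  k=3: m=44, d=89, a=1
  k=4: m=45, d=1, a=90
d=1 and a=2a₀=90 at k=4, so the next step gives (m, d) = (45, 89) again — its k=1 value — and the period has length 4.

[45; 1, 44, 1, 90]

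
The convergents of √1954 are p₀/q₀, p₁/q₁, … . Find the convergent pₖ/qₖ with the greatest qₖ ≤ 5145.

95525/2161

√1954 = [44; 4, 1, 9, 44, 9, 1, 4, 88, …] (period length 8).
Convergents:
  p_0/q_0 = 44/1
  p_1/q_1 = 177/4
  p_2/q_2 = 221/5
  p_3/q_3 = 2166/49
  p_4/q_4 = 95525/2161
  p_5/q_5 = 861891/19498
q_4 = 2161 ≤ 5145 < 19498 = q_5, so the answer is 95525/2161.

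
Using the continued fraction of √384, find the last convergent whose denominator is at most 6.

√384 = [19; 1, 1, 2, 9, 2, 1, 1, 38, …] (period length 8).
Convergents:
  p_0/q_0 = 19/1
  p_1/q_1 = 20/1
  p_2/q_2 = 39/2
  p_3/q_3 = 98/5
  p_4/q_4 = 921/47
q_3 = 5 ≤ 6 < 47 = q_4, so the answer is 98/5.

98/5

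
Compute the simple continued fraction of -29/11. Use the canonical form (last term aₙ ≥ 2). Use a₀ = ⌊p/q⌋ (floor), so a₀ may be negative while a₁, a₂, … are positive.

[-3; 2, 1, 3]

-29 = -3·11 + 4
11 = 2·4 + 3
4 = 1·3 + 1
3 = 3·1 + 0  (stop)
So -29/11 = [-3; 2, 1, 3].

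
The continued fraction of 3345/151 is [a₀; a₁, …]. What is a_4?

3

3345 = 22·151 + 23   →  a_0 = 22
151 = 6·23 + 13   →  a_1 = 6
23 = 1·13 + 10   →  a_2 = 1
13 = 1·10 + 3   →  a_3 = 1
10 = 3·3 + 1   →  a_4 = 3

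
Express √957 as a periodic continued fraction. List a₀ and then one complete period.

a₀ = ⌊√957⌋ = 30.
With m₀=0, d₀=1 and mₖ₊₁ = dₖaₖ − mₖ, dₖ₊₁ = (n − mₖ₊₁²)/dₖ, aₖ₊₁ = ⌊(a₀+mₖ₊₁)/dₖ₊₁⌋:
  k=1: m=30, d=57, a=1
  k=2: m=27, d=4, a=14
  k=3: m=29, d=29, a=2
  k=4: m=29, d=4, a=14
  k=5: m=27, d=57, a=1
  k=6: m=30, d=1, a=60
d=1 and a=2a₀=60 at k=6, so the next step gives (m, d) = (30, 57) again — its k=1 value — and the period has length 6.

[30; 1, 14, 2, 14, 1, 60]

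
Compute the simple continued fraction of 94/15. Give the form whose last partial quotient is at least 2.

94 = 6*15 + 4
15 = 3*4 + 3
4 = 1*3 + 1
3 = 3*1 + 0  (stop)
So 94/15 = [6; 3, 1, 3].

[6; 3, 1, 3]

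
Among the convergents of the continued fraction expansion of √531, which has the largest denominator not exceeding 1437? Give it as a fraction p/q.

√531 = [23; 23, 46, …] (period length 2).
Convergents:
  p_0/q_0 = 23/1
  p_1/q_1 = 530/23
  p_2/q_2 = 24403/1059
  p_3/q_3 = 561799/24380
q_2 = 1059 ≤ 1437 < 24380 = q_3, so the answer is 24403/1059.

24403/1059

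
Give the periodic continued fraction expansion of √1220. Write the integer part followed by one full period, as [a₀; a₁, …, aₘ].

a₀ = ⌊√1220⌋ = 34.
With m₀=0, d₀=1 and mₖ₊₁ = dₖaₖ − mₖ, dₖ₊₁ = (n − mₖ₊₁²)/dₖ, aₖ₊₁ = ⌊(a₀+mₖ₊₁)/dₖ₊₁⌋:
  k=1: m=34, d=64, a=1
  k=2: m=30, d=5, a=12
  k=3: m=30, d=64, a=1
  k=4: m=34, d=1, a=68
d=1 and a=2a₀=68 at k=4, so the next step gives (m, d) = (34, 64) again — its k=1 value — and the period has length 4.

[34; 1, 12, 1, 68]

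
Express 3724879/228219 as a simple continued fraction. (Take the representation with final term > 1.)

3724879 = 16·228219 + 73375
228219 = 3·73375 + 8094
73375 = 9·8094 + 529
8094 = 15·529 + 159
529 = 3·159 + 52
159 = 3·52 + 3
52 = 17·3 + 1
3 = 3·1 + 0  (stop)
So 3724879/228219 = [16; 3, 9, 15, 3, 3, 17, 3].

[16; 3, 9, 15, 3, 3, 17, 3]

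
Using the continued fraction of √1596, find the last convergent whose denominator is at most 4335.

63880/1599

√1596 = [39; 1, 18, 1, 78, …] (period length 4).
Convergents:
  p_0/q_0 = 39/1
  p_1/q_1 = 40/1
  p_2/q_2 = 759/19
  p_3/q_3 = 799/20
  p_4/q_4 = 63081/1579
  p_5/q_5 = 63880/1599
  p_6/q_6 = 1212921/30361
q_5 = 1599 ≤ 4335 < 30361 = q_6, so the answer is 63880/1599.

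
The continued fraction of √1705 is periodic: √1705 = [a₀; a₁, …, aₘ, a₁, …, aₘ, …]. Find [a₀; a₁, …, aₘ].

[41; 3, 2, 3, 82]

a₀ = ⌊√1705⌋ = 41.
With m₀=0, d₀=1 and mₖ₊₁ = dₖaₖ − mₖ, dₖ₊₁ = (n − mₖ₊₁²)/dₖ, aₖ₊₁ = ⌊(a₀+mₖ₊₁)/dₖ₊₁⌋:
  k=1: m=41, d=24, a=3
  k=2: m=31, d=31, a=2
  k=3: m=31, d=24, a=3
  k=4: m=41, d=1, a=82
d=1 and a=2a₀=82 at k=4, so the next step gives (m, d) = (41, 24) again — its k=1 value — and the period has length 4.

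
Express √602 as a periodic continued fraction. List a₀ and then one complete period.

a₀ = ⌊√602⌋ = 24.

[24; 1, 1, 6, 1, 1, 48]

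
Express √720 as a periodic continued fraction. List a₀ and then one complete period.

[26; 1, 4, 1, 52]

a₀ = ⌊√720⌋ = 26.
With m₀=0, d₀=1 and mₖ₊₁ = dₖaₖ − mₖ, dₖ₊₁ = (n − mₖ₊₁²)/dₖ, aₖ₊₁ = ⌊(a₀+mₖ₊₁)/dₖ₊₁⌋:
  k=1: m=26, d=44, a=1
  k=2: m=18, d=9, a=4
  k=3: m=18, d=44, a=1
  k=4: m=26, d=1, a=52
d=1 and a=2a₀=52 at k=4, so the next step gives (m, d) = (26, 44) again — its k=1 value — and the period has length 4.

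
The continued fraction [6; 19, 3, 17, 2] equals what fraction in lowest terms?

12515/2068

Using pₖ = aₖpₖ₋₁ + pₖ₋₂ and qₖ = aₖqₖ₋₁ + qₖ₋₂:
  k=0: a=6, p=6, q=1
  k=1: a=19, p=115, q=19
  k=2: a=3, p=351, q=58
  k=3: a=17, p=6082, q=1005
  k=4: a=2, p=12515, q=2068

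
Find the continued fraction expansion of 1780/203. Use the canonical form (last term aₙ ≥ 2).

[8; 1, 3, 3, 7, 2]

1780 = 8×203 + 156
203 = 1×156 + 47
156 = 3×47 + 15
47 = 3×15 + 2
15 = 7×2 + 1
2 = 2×1 + 0  (stop)
So 1780/203 = [8; 1, 3, 3, 7, 2].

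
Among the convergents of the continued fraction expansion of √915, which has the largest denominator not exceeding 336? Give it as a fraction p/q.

√915 = [30; 4, 60, …] (period length 2).
Convergents:
  p_0/q_0 = 30/1
  p_1/q_1 = 121/4
  p_2/q_2 = 7290/241
  p_3/q_3 = 29281/968
q_2 = 241 ≤ 336 < 968 = q_3, so the answer is 7290/241.

7290/241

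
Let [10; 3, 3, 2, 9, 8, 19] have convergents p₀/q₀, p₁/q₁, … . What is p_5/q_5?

Using pₖ = aₖpₖ₋₁ + pₖ₋₂, qₖ = aₖqₖ₋₁ + qₖ₋₂ (with p₋₁=1, p₋₂=0, q₋₁=0, q₋₂=1):
  k=0: a=10, p=10, q=1
  k=1: a=3, p=31, q=3
  k=2: a=3, p=103, q=10
  k=3: a=2, p=237, q=23
  k=4: a=9, p=2236, q=217
  k=5: a=8, p=18125, q=1759

18125/1759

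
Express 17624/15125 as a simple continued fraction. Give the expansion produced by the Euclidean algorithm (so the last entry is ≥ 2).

[1; 6, 19, 13, 10]

17624 = 1·15125 + 2499
15125 = 6·2499 + 131
2499 = 19·131 + 10
131 = 13·10 + 1
10 = 10·1 + 0  (stop)
So 17624/15125 = [1; 6, 19, 13, 10].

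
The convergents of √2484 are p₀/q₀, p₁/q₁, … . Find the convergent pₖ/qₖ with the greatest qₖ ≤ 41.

√2484 = [49; 1, 5, 4, 5, 1, 98, …] (period length 6).
Convergents:
  p_0/q_0 = 49/1
  p_1/q_1 = 50/1
  p_2/q_2 = 299/6
  p_3/q_3 = 1246/25
  p_4/q_4 = 6529/131
q_3 = 25 ≤ 41 < 131 = q_4, so the answer is 1246/25.

1246/25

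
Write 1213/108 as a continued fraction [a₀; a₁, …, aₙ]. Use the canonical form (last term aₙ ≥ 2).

[11; 4, 3, 8]

1213 = 11·108 + 25
108 = 4·25 + 8
25 = 3·8 + 1
8 = 8·1 + 0  (stop)
So 1213/108 = [11; 4, 3, 8].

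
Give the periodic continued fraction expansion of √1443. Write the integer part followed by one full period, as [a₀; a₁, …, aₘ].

[37; 1, 74]

a₀ = ⌊√1443⌋ = 37.
With m₀=0, d₀=1 and mₖ₊₁ = dₖaₖ − mₖ, dₖ₊₁ = (n − mₖ₊₁²)/dₖ, aₖ₊₁ = ⌊(a₀+mₖ₊₁)/dₖ₊₁⌋:
  k=1: m=37, d=74, a=1
  k=2: m=37, d=1, a=74
d=1 and a=2a₀=74 at k=2, so the next step gives (m, d) = (37, 74) again — its k=1 value — and the period has length 2.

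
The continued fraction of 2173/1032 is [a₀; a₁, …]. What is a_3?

2173 = 2·1032 + 109   →  a_0 = 2
1032 = 9·109 + 51   →  a_1 = 9
109 = 2·51 + 7   →  a_2 = 2
51 = 7·7 + 2   →  a_3 = 7

7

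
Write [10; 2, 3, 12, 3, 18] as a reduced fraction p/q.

50649/4856

Fold from the inside: start with 18/1.
  3 + 1/18 = 55/18
  12 + 18/55 = 678/55
  3 + 55/678 = 2089/678
  2 + 678/2089 = 4856/2089
  10 + 2089/4856 = 50649/4856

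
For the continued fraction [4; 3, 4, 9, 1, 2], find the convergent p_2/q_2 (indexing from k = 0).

Using pₖ = aₖpₖ₋₁ + pₖ₋₂, qₖ = aₖqₖ₋₁ + qₖ₋₂ (with p₋₁=1, p₋₂=0, q₋₁=0, q₋₂=1):
  k=0: a=4, p=4, q=1
  k=1: a=3, p=13, q=3
  k=2: a=4, p=56, q=13

56/13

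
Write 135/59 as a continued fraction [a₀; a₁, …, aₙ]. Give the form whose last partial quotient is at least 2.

135 = 2·59 + 17
59 = 3·17 + 8
17 = 2·8 + 1
8 = 8·1 + 0  (stop)
So 135/59 = [2; 3, 2, 8].

[2; 3, 2, 8]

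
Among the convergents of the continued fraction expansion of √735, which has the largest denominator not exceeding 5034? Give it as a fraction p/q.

√735 = [27; 9, 54, …] (period length 2).
Convergents:
  p_0/q_0 = 27/1
  p_1/q_1 = 244/9
  p_2/q_2 = 13203/487
  p_3/q_3 = 119071/4392
  p_4/q_4 = 6443037/237655
q_3 = 4392 ≤ 5034 < 237655 = q_4, so the answer is 119071/4392.

119071/4392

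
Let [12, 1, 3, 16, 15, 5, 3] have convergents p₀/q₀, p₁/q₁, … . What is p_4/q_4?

Using pₖ = aₖpₖ₋₁ + pₖ₋₂, qₖ = aₖqₖ₋₁ + qₖ₋₂ (with p₋₁=1, p₋₂=0, q₋₁=0, q₋₂=1):
  k=0: a=12, p=12, q=1
  k=1: a=1, p=13, q=1
  k=2: a=3, p=51, q=4
  k=3: a=16, p=829, q=65
  k=4: a=15, p=12486, q=979

12486/979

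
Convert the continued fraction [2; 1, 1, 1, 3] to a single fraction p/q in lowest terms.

29/11

Fold from the inside: start with 3/1.
  1 + 1/3 = 4/3
  1 + 3/4 = 7/4
  1 + 4/7 = 11/7
  2 + 7/11 = 29/11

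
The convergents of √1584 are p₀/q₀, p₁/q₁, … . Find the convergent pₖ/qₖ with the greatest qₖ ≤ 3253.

√1584 = [39; 1, 3, 1, 78, …] (period length 4).
Convergents:
  p_0/q_0 = 39/1
  p_1/q_1 = 40/1
  p_2/q_2 = 159/4
  p_3/q_3 = 199/5
  p_4/q_4 = 15681/394
  p_5/q_5 = 15880/399
  p_6/q_6 = 63321/1591
  p_7/q_7 = 79201/1990
  p_8/q_8 = 6240999/156811
q_7 = 1990 ≤ 3253 < 156811 = q_8, so the answer is 79201/1990.

79201/1990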